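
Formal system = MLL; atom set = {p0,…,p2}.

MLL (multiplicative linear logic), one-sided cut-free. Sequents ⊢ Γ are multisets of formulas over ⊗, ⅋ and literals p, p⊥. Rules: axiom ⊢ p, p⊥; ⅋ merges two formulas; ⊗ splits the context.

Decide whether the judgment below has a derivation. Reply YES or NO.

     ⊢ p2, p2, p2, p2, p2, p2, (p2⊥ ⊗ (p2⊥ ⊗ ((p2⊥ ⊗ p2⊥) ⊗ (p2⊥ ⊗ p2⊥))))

Derivation (root first):
[⊗]  ⊢ p2, p2, p2, p2, p2, p2, (p2⊥ ⊗ (p2⊥ ⊗ ((p2⊥ ⊗ p2⊥) ⊗ (p2⊥ ⊗ p2⊥))))
  [Ax]  ⊢ p2, p2⊥
  [⊗]  ⊢ p2, p2, p2, p2, p2, (p2⊥ ⊗ ((p2⊥ ⊗ p2⊥) ⊗ (p2⊥ ⊗ p2⊥)))
    [Ax]  ⊢ p2, p2⊥
    [⊗]  ⊢ p2, p2, p2, p2, ((p2⊥ ⊗ p2⊥) ⊗ (p2⊥ ⊗ p2⊥))
      [⊗]  ⊢ p2, p2, (p2⊥ ⊗ p2⊥)
        [Ax]  ⊢ p2, p2⊥
        [Ax]  ⊢ p2, p2⊥
      [⊗]  ⊢ p2, p2, (p2⊥ ⊗ p2⊥)
        [Ax]  ⊢ p2, p2⊥
        [Ax]  ⊢ p2, p2⊥

Result: YES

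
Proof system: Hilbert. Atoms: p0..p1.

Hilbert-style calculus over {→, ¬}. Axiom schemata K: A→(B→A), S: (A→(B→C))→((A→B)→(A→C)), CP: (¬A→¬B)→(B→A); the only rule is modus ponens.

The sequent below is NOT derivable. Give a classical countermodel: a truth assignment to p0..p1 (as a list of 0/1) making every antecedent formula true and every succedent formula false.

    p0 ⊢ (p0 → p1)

Enumerate valuations to refute Γ ⊢ Δ:
  v=00: Γ:[p0=F] Δ:[(p0 → p1)=T] refutes=False
  v=01: Γ:[p0=F] Δ:[(p0 → p1)=T] refutes=False
  v=10: Γ:[p0=T] Δ:[(p0 → p1)=F] refutes=True  ← countermodel

Result: [1, 0]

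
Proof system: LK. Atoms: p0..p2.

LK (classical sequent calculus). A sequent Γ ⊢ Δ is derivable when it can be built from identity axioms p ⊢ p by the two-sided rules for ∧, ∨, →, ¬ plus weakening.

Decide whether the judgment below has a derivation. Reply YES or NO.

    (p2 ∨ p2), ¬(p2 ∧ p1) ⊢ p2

Derivation (root first):
[¬L] (p2 ∨ p2), ¬(p2 ∧ p1) ⊢ p2
  [∧R] (p2 ∨ p2) ⊢ p2, (p2 ∧ p1)
    [∨L] (p2 ∨ p2) ⊢ p2
      [Ax] p2 ⊢ p2
      [Ax] p2 ⊢ p2
    [WR] (p2 ∨ p2) ⊢ p2, p1
      [∨L] (p2 ∨ p2) ⊢ p2
        [Ax] p2 ⊢ p2
        [Ax] p2 ⊢ p2

Result: YES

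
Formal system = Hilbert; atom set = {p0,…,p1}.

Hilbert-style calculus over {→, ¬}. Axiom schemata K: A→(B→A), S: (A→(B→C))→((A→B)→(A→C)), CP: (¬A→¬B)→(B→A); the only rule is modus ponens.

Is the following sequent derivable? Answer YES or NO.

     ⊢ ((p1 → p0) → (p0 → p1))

Search for a countermodel by truth-table:
  v=00: Γ:[] Δ:[((p1 → p0) → (p0 → p1))=T] refutes=False
  v=01: Γ:[] Δ:[((p1 → p0) → (p0 → p1))=T] refutes=False
  v=10: Γ:[] Δ:[((p1 → p0) → (p0 → p1))=F] refutes=True  ← countermodel

Result: NO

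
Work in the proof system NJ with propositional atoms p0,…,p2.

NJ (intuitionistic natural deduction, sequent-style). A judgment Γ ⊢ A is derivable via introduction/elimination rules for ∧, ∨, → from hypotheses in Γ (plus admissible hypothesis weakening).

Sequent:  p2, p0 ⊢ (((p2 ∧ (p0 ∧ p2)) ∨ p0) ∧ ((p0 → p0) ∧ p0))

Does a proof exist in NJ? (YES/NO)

Derivation (root first):
[∧I] p2, p0 ⊢ (((p2 ∧ (p0 ∧ p2)) ∨ p0) ∧ ((p0 → p0) ∧ p0))
  [∨I₁] p2, p0 ⊢ ((p2 ∧ (p0 ∧ p2)) ∨ p0)
    [∧I] p2, p0 ⊢ (p2 ∧ (p0 ∧ p2))
      [Ax] p2 ⊢ p2
      [∧I] p2, p0 ⊢ (p0 ∧ p2)
        [Ax] p0 ⊢ p0
        [Ax] p2 ⊢ p2
  [∧I] p0 ⊢ ((p0 → p0) ∧ p0)
    [→I]  ⊢ (p0 → p0)
      [Ax] p0 ⊢ p0
    [Ax] p0 ⊢ p0

Result: YES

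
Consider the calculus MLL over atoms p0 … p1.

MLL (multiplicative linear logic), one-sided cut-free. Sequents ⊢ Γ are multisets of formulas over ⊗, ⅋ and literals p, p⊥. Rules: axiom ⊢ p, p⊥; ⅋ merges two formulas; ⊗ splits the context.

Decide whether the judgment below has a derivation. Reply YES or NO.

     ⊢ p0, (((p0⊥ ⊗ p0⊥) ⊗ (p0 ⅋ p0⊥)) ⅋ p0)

Proof tree:
[⅋]  ⊢ p0, (((p0⊥ ⊗ p0⊥) ⊗ (p0 ⅋ p0⊥)) ⅋ p0)
  [⊗]  ⊢ p0, p0, ((p0⊥ ⊗ p0⊥) ⊗ (p0 ⅋ p0⊥))
    [⊗]  ⊢ p0, p0, (p0⊥ ⊗ p0⊥)
      [Ax]  ⊢ p0, p0⊥
      [Ax]  ⊢ p0, p0⊥
    [⅋]  ⊢ (p0 ⅋ p0⊥)
      [Ax]  ⊢ p0, p0⊥

Result: YES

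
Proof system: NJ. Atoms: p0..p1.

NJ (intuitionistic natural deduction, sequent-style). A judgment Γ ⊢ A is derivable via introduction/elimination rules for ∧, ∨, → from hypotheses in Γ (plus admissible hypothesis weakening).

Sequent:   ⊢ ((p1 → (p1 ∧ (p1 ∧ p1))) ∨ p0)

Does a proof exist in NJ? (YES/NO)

Derivation trace:
[∨I₁]  ⊢ ((p1 → (p1 ∧ (p1 ∧ p1))) ∨ p0)
  [→I]  ⊢ (p1 → (p1 ∧ (p1 ∧ p1)))
    [∧I] p1 ⊢ (p1 ∧ (p1 ∧ p1))
      [Ax] p1 ⊢ p1
      [∧I] p1 ⊢ (p1 ∧ p1)
        [Ax] p1 ⊢ p1
        [Ax] p1 ⊢ p1

Result: YES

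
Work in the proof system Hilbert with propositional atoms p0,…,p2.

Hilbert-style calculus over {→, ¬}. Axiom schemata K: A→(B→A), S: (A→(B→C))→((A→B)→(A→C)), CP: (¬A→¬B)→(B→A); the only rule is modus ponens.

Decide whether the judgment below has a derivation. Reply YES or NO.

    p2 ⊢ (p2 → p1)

Enumerate valuations to refute Γ ⊢ Δ:
  v=000: Γ:[p2=F] Δ:[(p2 → p1)=T] refutes=False
  v=001: Γ:[p2=T] Δ:[(p2 → p1)=F] refutes=True  ← countermodel

Result: NO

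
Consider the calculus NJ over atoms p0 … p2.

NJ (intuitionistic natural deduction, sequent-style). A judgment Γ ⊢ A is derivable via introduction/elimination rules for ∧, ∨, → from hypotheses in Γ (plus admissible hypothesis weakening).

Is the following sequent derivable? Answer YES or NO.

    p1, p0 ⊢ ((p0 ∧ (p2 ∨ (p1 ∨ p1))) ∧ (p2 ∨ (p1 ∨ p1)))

Derivation trace:
[∧I] p1, p0 ⊢ ((p0 ∧ (p2 ∨ (p1 ∨ p1))) ∧ (p2 ∨ (p1 ∨ p1)))
  [∧I] p1, p0 ⊢ (p0 ∧ (p2 ∨ (p1 ∨ p1)))
    [Ax] p0 ⊢ p0
    [∨I₂] p1 ⊢ (p2 ∨ (p1 ∨ p1))
      [∨I₁] p1 ⊢ (p1 ∨ p1)
        [Ax] p1 ⊢ p1
  [∨I₂] p1 ⊢ (p2 ∨ (p1 ∨ p1))
    [∨I₁] p1 ⊢ (p1 ∨ p1)
      [Ax] p1 ⊢ p1

Result: YES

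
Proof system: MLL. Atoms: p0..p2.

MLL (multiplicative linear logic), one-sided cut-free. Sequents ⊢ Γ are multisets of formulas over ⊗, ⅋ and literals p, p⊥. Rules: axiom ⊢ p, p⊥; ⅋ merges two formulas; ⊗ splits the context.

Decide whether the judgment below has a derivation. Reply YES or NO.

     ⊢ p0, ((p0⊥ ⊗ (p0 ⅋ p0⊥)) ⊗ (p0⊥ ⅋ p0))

Proof tree:
[⊗]  ⊢ p0, ((p0⊥ ⊗ (p0 ⅋ p0⊥)) ⊗ (p0⊥ ⅋ p0))
  [⊗]  ⊢ p0, (p0⊥ ⊗ (p0 ⅋ p0⊥))
    [Ax]  ⊢ p0, p0⊥
    [⅋]  ⊢ (p0 ⅋ p0⊥)
      [Ax]  ⊢ p0, p0⊥
  [⅋]  ⊢ (p0⊥ ⅋ p0)
    [Ax]  ⊢ p0, p0⊥

Result: YES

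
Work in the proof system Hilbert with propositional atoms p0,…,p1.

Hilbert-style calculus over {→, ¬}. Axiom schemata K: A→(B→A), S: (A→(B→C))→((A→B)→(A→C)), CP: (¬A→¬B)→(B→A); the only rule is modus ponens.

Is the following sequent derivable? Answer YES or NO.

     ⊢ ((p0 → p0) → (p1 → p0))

Search for a countermodel by truth-table:
  v=00: Γ:[] Δ:[((p0 → p0) → (p1 → p0))=T] refutes=False
  v=01: Γ:[] Δ:[((p0 → p0) → (p1 → p0))=F] refutes=True  ← countermodel

Result: NO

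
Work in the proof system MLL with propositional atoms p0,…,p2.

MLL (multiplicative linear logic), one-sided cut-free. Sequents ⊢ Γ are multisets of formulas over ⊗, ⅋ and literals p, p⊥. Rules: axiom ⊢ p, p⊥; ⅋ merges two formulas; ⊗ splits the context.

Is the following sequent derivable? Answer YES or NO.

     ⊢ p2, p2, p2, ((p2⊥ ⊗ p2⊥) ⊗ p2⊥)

Derivation (root first):
[⊗]  ⊢ p2, p2, p2, ((p2⊥ ⊗ p2⊥) ⊗ p2⊥)
  [⊗]  ⊢ p2, p2, (p2⊥ ⊗ p2⊥)
    [Ax]  ⊢ p2, p2⊥
    [Ax]  ⊢ p2, p2⊥
  [Ax]  ⊢ p2, p2⊥

Result: YES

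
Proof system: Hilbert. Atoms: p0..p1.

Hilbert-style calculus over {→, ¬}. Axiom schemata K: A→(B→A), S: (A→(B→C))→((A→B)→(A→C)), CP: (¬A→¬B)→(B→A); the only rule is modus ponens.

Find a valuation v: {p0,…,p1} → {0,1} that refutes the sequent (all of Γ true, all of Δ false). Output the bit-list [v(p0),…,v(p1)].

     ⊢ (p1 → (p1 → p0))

Search for a countermodel by truth-table:
  v=00: Γ:[] Δ:[(p1 → (p1 → p0))=T] refutes=False
  v=01: Γ:[] Δ:[(p1 → (p1 → p0))=F] refutes=True  ← countermodel

Result: [0, 1]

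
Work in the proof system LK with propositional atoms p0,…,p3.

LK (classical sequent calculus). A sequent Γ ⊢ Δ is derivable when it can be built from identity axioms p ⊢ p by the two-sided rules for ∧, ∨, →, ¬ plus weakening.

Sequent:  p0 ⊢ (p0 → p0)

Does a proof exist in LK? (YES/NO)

Derivation (root first):
[WL] p0 ⊢ (p0 → p0)
  [→R]  ⊢ (p0 → p0)
    [Ax] p0 ⊢ p0

Result: YES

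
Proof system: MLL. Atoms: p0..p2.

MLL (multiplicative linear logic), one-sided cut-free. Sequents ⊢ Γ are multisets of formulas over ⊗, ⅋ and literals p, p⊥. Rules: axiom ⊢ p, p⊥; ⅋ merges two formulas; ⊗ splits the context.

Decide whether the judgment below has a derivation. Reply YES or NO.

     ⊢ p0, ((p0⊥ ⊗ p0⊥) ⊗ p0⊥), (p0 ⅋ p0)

Derivation trace:
[⅋]  ⊢ p0, ((p0⊥ ⊗ p0⊥) ⊗ p0⊥), (p0 ⅋ p0)
  [⊗]  ⊢ p0, p0, p0, ((p0⊥ ⊗ p0⊥) ⊗ p0⊥)
    [⊗]  ⊢ p0, p0, (p0⊥ ⊗ p0⊥)
      [Ax]  ⊢ p0, p0⊥
      [Ax]  ⊢ p0, p0⊥
    [Ax]  ⊢ p0, p0⊥

Result: YES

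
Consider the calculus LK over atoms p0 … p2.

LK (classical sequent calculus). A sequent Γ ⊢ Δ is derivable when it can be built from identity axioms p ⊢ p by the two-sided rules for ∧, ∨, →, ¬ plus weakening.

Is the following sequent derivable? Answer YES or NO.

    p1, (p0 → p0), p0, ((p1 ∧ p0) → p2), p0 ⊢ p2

Derivation (root first):
[WL] p1, (p0 → p0), p0, ((p1 ∧ p0) → p2), p0 ⊢ p2
  [→L] p1, (p0 → p0), p0, ((p1 ∧ p0) → p2) ⊢ p2
    [∧R] p1, (p0 → p0), p0 ⊢ (p1 ∧ p0)
      [Ax] p1 ⊢ p1
      [→L] p0, (p0 → p0) ⊢ p0
        [Ax] p0 ⊢ p0
        [Ax] p0 ⊢ p0
    [Ax] p2 ⊢ p2

Result: YES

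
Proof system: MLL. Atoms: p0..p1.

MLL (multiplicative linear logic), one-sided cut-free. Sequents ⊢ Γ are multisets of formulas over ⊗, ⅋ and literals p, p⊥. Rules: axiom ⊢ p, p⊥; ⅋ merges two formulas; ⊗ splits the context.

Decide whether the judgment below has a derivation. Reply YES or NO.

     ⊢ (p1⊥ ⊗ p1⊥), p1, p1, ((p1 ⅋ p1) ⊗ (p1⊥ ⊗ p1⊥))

Proof tree:
[⊗]  ⊢ (p1⊥ ⊗ p1⊥), p1, p1, ((p1 ⅋ p1) ⊗ (p1⊥ ⊗ p1⊥))
  [⅋]  ⊢ (p1⊥ ⊗ p1⊥), (p1 ⅋ p1)
    [⊗]  ⊢ p1, p1, (p1⊥ ⊗ p1⊥)
      [Ax]  ⊢ p1, p1⊥
      [Ax]  ⊢ p1, p1⊥
  [⊗]  ⊢ p1, p1, (p1⊥ ⊗ p1⊥)
    [Ax]  ⊢ p1, p1⊥
    [Ax]  ⊢ p1, p1⊥

Result: YES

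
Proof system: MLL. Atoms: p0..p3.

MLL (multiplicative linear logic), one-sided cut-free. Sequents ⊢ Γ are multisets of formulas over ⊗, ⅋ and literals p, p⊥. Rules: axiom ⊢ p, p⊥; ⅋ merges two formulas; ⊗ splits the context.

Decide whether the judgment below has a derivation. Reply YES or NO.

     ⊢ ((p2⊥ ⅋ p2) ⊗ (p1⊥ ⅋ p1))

Derivation (root first):
[⊗]  ⊢ ((p2⊥ ⅋ p2) ⊗ (p1⊥ ⅋ p1))
  [⅋]  ⊢ (p2⊥ ⅋ p2)
    [Ax]  ⊢ p2, p2⊥
  [⅋]  ⊢ (p1⊥ ⅋ p1)
    [Ax]  ⊢ p1, p1⊥

Result: YES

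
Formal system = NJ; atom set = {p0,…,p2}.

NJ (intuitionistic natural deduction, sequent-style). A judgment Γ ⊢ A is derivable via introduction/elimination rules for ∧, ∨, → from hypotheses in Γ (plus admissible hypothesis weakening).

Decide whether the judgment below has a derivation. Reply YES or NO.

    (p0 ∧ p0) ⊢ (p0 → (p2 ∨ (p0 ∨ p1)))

Derivation trace:
[Wk] (p0 ∧ p0) ⊢ (p0 → (p2 ∨ (p0 ∨ p1)))
  [→I]  ⊢ (p0 → (p2 ∨ (p0 ∨ p1)))
    [∨I₂] p0 ⊢ (p2 ∨ (p0 ∨ p1))
      [∨I₁] p0 ⊢ (p0 ∨ p1)
        [Ax] p0 ⊢ p0

Result: YES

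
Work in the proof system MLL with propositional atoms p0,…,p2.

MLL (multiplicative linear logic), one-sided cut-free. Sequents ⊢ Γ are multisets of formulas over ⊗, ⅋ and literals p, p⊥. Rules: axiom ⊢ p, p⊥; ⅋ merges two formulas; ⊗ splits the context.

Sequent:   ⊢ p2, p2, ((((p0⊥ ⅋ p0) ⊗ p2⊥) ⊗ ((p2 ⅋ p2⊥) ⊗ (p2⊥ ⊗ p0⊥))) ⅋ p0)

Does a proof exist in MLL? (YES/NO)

Derivation trace:
[⅋]  ⊢ p2, p2, ((((p0⊥ ⅋ p0) ⊗ p2⊥) ⊗ ((p2 ⅋ p2⊥) ⊗ (p2⊥ ⊗ p0⊥))) ⅋ p0)
  [⊗]  ⊢ p2, p2, p0, (((p0⊥ ⅋ p0) ⊗ p2⊥) ⊗ ((p2 ⅋ p2⊥) ⊗ (p2⊥ ⊗ p0⊥)))
    [⊗]  ⊢ p2, ((p0⊥ ⅋ p0) ⊗ p2⊥)
      [⅋]  ⊢ (p0⊥ ⅋ p0)
        [Ax]  ⊢ p0, p0⊥
      [Ax]  ⊢ p2, p2⊥
    [⊗]  ⊢ p2, p0, ((p2 ⅋ p2⊥) ⊗ (p2⊥ ⊗ p0⊥))
      [⅋]  ⊢ (p2 ⅋ p2⊥)
        [Ax]  ⊢ p2, p2⊥
      [⊗]  ⊢ p2, p0, (p2⊥ ⊗ p0⊥)
        [Ax]  ⊢ p2, p2⊥
        [Ax]  ⊢ p0, p0⊥

Result: YES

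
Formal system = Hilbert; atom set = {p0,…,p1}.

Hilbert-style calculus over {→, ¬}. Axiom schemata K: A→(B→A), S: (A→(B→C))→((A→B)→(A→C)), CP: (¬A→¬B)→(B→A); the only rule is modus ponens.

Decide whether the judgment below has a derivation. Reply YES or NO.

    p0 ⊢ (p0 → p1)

Enumerate valuations to refute Γ ⊢ Δ:
  v=00: Γ:[p0=F] Δ:[(p0 → p1)=T] refutes=False
  v=01: Γ:[p0=F] Δ:[(p0 → p1)=T] refutes=False
  v=10: Γ:[p0=T] Δ:[(p0 → p1)=F] refutes=True  ← countermodel

Result: NO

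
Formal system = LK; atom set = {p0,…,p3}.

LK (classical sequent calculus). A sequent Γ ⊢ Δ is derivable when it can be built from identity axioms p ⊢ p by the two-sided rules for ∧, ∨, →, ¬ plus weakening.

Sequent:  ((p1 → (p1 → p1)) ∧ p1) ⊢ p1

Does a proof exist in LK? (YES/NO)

Derivation (root first):
[∧L] ((p1 → (p1 → p1)) ∧ p1) ⊢ p1
  [→L] p1, (p1 → (p1 → p1)) ⊢ p1
    [Ax] p1 ⊢ p1
    [→L] p1, (p1 → p1) ⊢ p1
      [Ax] p1 ⊢ p1
      [Ax] p1 ⊢ p1

Result: YES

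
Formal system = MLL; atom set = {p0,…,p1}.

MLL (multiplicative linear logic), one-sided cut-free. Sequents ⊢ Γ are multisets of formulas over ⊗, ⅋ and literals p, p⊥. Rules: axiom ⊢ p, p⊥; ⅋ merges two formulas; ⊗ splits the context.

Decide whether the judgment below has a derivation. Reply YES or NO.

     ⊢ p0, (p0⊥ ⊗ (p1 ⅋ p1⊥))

Derivation (root first):
[⊗]  ⊢ p0, (p0⊥ ⊗ (p1 ⅋ p1⊥))
  [Ax]  ⊢ p0, p0⊥
  [⅋]  ⊢ (p1 ⅋ p1⊥)
    [Ax]  ⊢ p1, p1⊥

Result: YES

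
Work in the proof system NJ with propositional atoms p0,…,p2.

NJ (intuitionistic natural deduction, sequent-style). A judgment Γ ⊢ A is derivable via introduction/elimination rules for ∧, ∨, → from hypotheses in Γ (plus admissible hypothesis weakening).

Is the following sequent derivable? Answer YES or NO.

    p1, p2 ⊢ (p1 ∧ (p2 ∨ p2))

Derivation (root first):
[∧I] p1, p2 ⊢ (p1 ∧ (p2 ∨ p2))
  [Ax] p1 ⊢ p1
  [∨I₁] p2 ⊢ (p2 ∨ p2)
    [Ax] p2 ⊢ p2

Result: YES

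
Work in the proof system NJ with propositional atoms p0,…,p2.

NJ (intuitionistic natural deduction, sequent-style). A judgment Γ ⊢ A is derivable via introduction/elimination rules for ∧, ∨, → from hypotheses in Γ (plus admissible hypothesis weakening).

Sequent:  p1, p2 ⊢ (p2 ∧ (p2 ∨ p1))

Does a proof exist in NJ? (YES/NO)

Proof tree:
[∧I] p1, p2 ⊢ (p2 ∧ (p2 ∨ p1))
  [Ax] p2 ⊢ p2
  [∨I₂] p1 ⊢ (p2 ∨ p1)
    [Ax] p1 ⊢ p1

Result: YES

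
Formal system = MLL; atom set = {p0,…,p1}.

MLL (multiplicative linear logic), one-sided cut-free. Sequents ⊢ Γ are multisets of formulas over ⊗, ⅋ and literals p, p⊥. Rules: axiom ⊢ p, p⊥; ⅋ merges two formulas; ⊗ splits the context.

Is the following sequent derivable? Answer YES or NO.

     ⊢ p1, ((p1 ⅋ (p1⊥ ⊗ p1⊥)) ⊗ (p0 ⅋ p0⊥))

Derivation trace:
[⊗]  ⊢ p1, ((p1 ⅋ (p1⊥ ⊗ p1⊥)) ⊗ (p0 ⅋ p0⊥))
  [⅋]  ⊢ p1, (p1 ⅋ (p1⊥ ⊗ p1⊥))
    [⊗]  ⊢ p1, p1, (p1⊥ ⊗ p1⊥)
      [Ax]  ⊢ p1, p1⊥
      [Ax]  ⊢ p1, p1⊥
  [⅋]  ⊢ (p0 ⅋ p0⊥)
    [Ax]  ⊢ p0, p0⊥

Result: YES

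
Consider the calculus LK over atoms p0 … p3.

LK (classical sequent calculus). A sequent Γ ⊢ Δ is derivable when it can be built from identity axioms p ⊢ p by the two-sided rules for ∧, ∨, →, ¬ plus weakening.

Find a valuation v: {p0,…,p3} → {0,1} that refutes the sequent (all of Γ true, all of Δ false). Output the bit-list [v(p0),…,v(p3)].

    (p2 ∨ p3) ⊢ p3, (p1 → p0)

Search for a countermodel by truth-table:
  v=0000: Γ:[(p2 ∨ p3)=F] Δ:[p3=F, (p1 → p0)=T] refutes=False
  v=0001: Γ:[(p2 ∨ p3)=T] Δ:[p3=T, (p1 → p0)=T] refutes=False
  v=0010: Γ:[(p2 ∨ p3)=T] Δ:[p3=F, (p1 → p0)=T] refutes=False
  v=0011: Γ:[(p2 ∨ p3)=T] Δ:[p3=T, (p1 → p0)=T] refutes=False
  v=0100: Γ:[(p2 ∨ p3)=F] Δ:[p3=F, (p1 → p0)=F] refutes=False
  v=0101: Γ:[(p2 ∨ p3)=T] Δ:[p3=T, (p1 → p0)=F] refutes=False
  v=0110: Γ:[(p2 ∨ p3)=T] Δ:[p3=F, (p1 → p0)=F] refutes=True  ← countermodel

Result: [0, 1, 1, 0]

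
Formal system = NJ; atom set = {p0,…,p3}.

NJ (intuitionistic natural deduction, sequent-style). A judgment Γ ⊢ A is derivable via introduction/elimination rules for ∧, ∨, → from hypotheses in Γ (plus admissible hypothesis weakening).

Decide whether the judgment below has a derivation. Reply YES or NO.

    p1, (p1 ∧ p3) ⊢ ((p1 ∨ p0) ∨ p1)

Derivation trace:
[Wk] p1, (p1 ∧ p3) ⊢ ((p1 ∨ p0) ∨ p1)
  [∨I₁] p1 ⊢ ((p1 ∨ p0) ∨ p1)
    [∨I₁] p1 ⊢ (p1 ∨ p0)
      [Ax] p1 ⊢ p1

Result: YES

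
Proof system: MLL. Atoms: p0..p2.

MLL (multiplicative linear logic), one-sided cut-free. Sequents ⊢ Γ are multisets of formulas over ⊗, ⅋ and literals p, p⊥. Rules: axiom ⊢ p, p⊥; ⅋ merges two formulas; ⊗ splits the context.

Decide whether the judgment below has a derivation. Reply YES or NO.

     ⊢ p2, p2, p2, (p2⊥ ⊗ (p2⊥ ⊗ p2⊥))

Derivation trace:
[⊗]  ⊢ p2, p2, p2, (p2⊥ ⊗ (p2⊥ ⊗ p2⊥))
  [Ax]  ⊢ p2, p2⊥
  [⊗]  ⊢ p2, p2, (p2⊥ ⊗ p2⊥)
    [Ax]  ⊢ p2, p2⊥
    [Ax]  ⊢ p2, p2⊥

Result: YES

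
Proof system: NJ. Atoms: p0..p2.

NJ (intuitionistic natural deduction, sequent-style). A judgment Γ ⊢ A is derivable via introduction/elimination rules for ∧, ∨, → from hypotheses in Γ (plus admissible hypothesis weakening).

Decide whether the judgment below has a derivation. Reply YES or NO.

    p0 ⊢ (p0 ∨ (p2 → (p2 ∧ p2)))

Derivation (root first):
[Wk] p0 ⊢ (p0 ∨ (p2 → (p2 ∧ p2)))
  [∨I₂]  ⊢ (p0 ∨ (p2 → (p2 ∧ p2)))
    [→I]  ⊢ (p2 → (p2 ∧ p2))
      [∧I] p2 ⊢ (p2 ∧ p2)
        [Ax] p2 ⊢ p2
        [Ax] p2 ⊢ p2

Result: YES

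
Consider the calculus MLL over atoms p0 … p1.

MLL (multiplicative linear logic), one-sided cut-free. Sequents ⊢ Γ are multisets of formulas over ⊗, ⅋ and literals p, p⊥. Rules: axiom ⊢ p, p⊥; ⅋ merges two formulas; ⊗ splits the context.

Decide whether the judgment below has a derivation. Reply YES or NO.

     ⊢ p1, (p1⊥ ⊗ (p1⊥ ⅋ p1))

Proof tree:
[⊗]  ⊢ p1, (p1⊥ ⊗ (p1⊥ ⅋ p1))
  [Ax]  ⊢ p1, p1⊥
  [⅋]  ⊢ (p1⊥ ⅋ p1)
    [Ax]  ⊢ p1, p1⊥

Result: YES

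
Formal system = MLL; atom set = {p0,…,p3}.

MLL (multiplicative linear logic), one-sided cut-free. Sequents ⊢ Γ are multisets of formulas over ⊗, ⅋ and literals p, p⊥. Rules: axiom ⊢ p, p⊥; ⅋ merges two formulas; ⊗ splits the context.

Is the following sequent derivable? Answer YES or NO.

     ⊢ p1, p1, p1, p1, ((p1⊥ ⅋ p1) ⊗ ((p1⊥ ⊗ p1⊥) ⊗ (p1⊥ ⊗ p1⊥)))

Proof tree:
[⊗]  ⊢ p1, p1, p1, p1, ((p1⊥ ⅋ p1) ⊗ ((p1⊥ ⊗ p1⊥) ⊗ (p1⊥ ⊗ p1⊥)))
  [⅋]  ⊢ (p1⊥ ⅋ p1)
    [Ax]  ⊢ p1, p1⊥
  [⊗]  ⊢ p1, p1, p1, p1, ((p1⊥ ⊗ p1⊥) ⊗ (p1⊥ ⊗ p1⊥))
    [⊗]  ⊢ p1, p1, (p1⊥ ⊗ p1⊥)
      [Ax]  ⊢ p1, p1⊥
      [Ax]  ⊢ p1, p1⊥
    [⊗]  ⊢ p1, p1, (p1⊥ ⊗ p1⊥)
      [Ax]  ⊢ p1, p1⊥
      [Ax]  ⊢ p1, p1⊥

Result: YES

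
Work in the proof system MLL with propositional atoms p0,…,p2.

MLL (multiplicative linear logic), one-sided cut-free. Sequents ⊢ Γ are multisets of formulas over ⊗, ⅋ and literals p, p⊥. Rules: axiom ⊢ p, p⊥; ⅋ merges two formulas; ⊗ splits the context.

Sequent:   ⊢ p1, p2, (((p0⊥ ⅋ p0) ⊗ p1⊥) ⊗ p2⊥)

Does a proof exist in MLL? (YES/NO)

Derivation trace:
[⊗]  ⊢ p1, p2, (((p0⊥ ⅋ p0) ⊗ p1⊥) ⊗ p2⊥)
  [⊗]  ⊢ p1, ((p0⊥ ⅋ p0) ⊗ p1⊥)
    [⅋]  ⊢ (p0⊥ ⅋ p0)
      [Ax]  ⊢ p0, p0⊥
    [Ax]  ⊢ p1, p1⊥
  [Ax]  ⊢ p2, p2⊥

Result: YES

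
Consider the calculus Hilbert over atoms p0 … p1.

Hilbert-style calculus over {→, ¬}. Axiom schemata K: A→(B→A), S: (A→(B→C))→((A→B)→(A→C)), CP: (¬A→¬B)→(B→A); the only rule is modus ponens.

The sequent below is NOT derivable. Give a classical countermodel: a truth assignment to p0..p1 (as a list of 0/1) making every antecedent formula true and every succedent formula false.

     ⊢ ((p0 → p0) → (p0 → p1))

Search for a countermodel by truth-table:
  v=00: Γ:[] Δ:[((p0 → p0) → (p0 → p1))=T] refutes=False
  v=01: Γ:[] Δ:[((p0 → p0) → (p0 → p1))=T] refutes=False
  v=10: Γ:[] Δ:[((p0 → p0) → (p0 → p1))=F] refutes=True  ← countermodel

Result: [1, 0]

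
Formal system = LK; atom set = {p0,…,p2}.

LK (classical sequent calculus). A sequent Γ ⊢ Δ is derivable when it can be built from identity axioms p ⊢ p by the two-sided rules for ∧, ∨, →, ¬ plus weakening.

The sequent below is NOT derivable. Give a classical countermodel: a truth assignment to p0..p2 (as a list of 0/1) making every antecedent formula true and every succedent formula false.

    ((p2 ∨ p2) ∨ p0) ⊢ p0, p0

Search for a countermodel by truth-table:
  v=000: Γ:[((p2 ∨ p2) ∨ p0)=F] Δ:[p0=F, p0=F] refutes=False
  v=001: Γ:[((p2 ∨ p2) ∨ p0)=T] Δ:[p0=F, p0=F] refutes=True  ← countermodel

Result: [0, 0, 1]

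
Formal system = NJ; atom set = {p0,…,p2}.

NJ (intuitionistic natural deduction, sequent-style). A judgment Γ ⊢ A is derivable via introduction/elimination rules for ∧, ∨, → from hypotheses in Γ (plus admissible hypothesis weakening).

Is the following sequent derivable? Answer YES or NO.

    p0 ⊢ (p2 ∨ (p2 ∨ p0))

Derivation (root first):
[∨I₂] p0 ⊢ (p2 ∨ (p2 ∨ p0))
  [∨I₂] p0 ⊢ (p2 ∨ p0)
    [Ax] p0 ⊢ p0

Result: YES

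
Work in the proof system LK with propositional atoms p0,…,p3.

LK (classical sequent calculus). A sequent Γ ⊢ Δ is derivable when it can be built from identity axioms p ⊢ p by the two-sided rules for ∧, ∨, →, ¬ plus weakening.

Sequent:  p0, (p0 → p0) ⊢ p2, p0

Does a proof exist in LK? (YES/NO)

Derivation (root first):
[→L] p0, (p0 → p0) ⊢ p2, p0
  [WR] p0 ⊢ p0, p0
    [Ax] p0 ⊢ p0
  [WR] p0 ⊢ p0, p2
    [Ax] p0 ⊢ p0

Result: YES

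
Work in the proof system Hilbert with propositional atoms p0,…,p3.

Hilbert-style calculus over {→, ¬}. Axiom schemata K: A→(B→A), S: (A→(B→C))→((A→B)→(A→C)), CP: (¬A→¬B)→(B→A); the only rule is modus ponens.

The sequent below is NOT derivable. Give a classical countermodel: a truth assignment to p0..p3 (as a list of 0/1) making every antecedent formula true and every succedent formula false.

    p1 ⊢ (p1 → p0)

Search for a countermodel by truth-table:
  v=0000: Γ:[p1=F] Δ:[(p1 → p0)=T] refutes=False
  v=0001: Γ:[p1=F] Δ:[(p1 → p0)=T] refutes=False
  v=0010: Γ:[p1=F] Δ:[(p1 → p0)=T] refutes=False
  v=0011: Γ:[p1=F] Δ:[(p1 → p0)=T] refutes=False
  v=0100: Γ:[p1=T] Δ:[(p1 → p0)=F] refutes=True  ← countermodel

Result: [0, 1, 0, 0]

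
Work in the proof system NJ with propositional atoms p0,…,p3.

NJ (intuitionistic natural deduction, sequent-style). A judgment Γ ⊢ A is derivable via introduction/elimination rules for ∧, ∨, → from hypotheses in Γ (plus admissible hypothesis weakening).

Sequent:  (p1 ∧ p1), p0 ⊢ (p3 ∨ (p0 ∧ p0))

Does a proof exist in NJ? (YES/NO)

Derivation trace:
[∨I₂] (p1 ∧ p1), p0 ⊢ (p3 ∨ (p0 ∧ p0))
  [∧I] (p1 ∧ p1), p0 ⊢ (p0 ∧ p0)
    [Ax] p0 ⊢ p0
    [Wk] p0, (p1 ∧ p1) ⊢ p0
      [Ax] p0 ⊢ p0

Result: YES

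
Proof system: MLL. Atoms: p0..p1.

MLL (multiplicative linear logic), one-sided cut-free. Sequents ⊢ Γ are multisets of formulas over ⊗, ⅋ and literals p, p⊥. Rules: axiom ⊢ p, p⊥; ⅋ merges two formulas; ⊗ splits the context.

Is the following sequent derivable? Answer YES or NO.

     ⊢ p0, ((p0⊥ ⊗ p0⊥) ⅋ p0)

Derivation trace:
[⅋]  ⊢ p0, ((p0⊥ ⊗ p0⊥) ⅋ p0)
  [⊗]  ⊢ p0, p0, (p0⊥ ⊗ p0⊥)
    [Ax]  ⊢ p0, p0⊥
    [Ax]  ⊢ p0, p0⊥

Result: YES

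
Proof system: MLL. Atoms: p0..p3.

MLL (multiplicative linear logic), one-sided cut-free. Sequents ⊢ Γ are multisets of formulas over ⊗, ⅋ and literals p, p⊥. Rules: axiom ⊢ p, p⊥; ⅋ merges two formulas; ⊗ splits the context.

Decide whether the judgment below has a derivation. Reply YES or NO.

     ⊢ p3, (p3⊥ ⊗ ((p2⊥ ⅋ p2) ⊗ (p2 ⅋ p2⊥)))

Derivation (root first):
[⊗]  ⊢ p3, (p3⊥ ⊗ ((p2⊥ ⅋ p2) ⊗ (p2 ⅋ p2⊥)))
  [Ax]  ⊢ p3, p3⊥
  [⊗]  ⊢ ((p2⊥ ⅋ p2) ⊗ (p2 ⅋ p2⊥))
    [⅋]  ⊢ (p2⊥ ⅋ p2)
      [Ax]  ⊢ p2, p2⊥
    [⅋]  ⊢ (p2 ⅋ p2⊥)
      [Ax]  ⊢ p2, p2⊥

Result: YES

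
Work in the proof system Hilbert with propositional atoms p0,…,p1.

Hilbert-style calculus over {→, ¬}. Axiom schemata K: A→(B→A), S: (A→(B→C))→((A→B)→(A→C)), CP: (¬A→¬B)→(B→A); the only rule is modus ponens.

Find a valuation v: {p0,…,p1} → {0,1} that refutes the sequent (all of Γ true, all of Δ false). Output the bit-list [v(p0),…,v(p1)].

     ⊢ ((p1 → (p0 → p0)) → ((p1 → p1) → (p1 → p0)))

Enumerate valuations to refute Γ ⊢ Δ:
  v=00: Γ:[] Δ:[((p1 → (p0 → p0)) → ((p1 → p1) → (p1 → p0)))=T] refutes=False
  v=01: Γ:[] Δ:[((p1 → (p0 → p0)) → ((p1 → p1) → (p1 → p0)))=F] refutes=True  ← countermodel

Result: [0, 1]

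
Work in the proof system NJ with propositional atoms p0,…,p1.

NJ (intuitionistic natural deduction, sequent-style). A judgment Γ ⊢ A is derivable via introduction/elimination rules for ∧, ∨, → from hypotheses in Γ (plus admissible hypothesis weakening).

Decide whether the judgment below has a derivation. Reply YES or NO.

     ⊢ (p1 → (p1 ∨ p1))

Derivation trace:
[→I]  ⊢ (p1 → (p1 ∨ p1))
  [∨I₁] p1 ⊢ (p1 ∨ p1)
    [Ax] p1 ⊢ p1

Result: YES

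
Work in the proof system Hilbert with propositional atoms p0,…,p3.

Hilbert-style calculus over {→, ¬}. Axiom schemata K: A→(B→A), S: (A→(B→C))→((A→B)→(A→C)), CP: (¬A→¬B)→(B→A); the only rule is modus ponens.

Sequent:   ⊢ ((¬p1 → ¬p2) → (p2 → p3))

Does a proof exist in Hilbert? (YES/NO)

Truth-table refutation:
  v=0000: Γ:[] Δ:[((¬p1 → ¬p2) → (p2 → p3))=T] refutes=False
  v=0001: Γ:[] Δ:[((¬p1 → ¬p2) → (p2 → p3))=T] refutes=False
  v=0010: Γ:[] Δ:[((¬p1 → ¬p2) → (p2 → p3))=T] refutes=False
  v=0011: Γ:[] Δ:[((¬p1 → ¬p2) → (p2 → p3))=T] refutes=False
  v=0100: Γ:[] Δ:[((¬p1 → ¬p2) → (p2 → p3))=T] refutes=False
  v=0101: Γ:[] Δ:[((¬p1 → ¬p2) → (p2 → p3))=T] refutes=False
  v=0110: Γ:[] Δ:[((¬p1 → ¬p2) → (p2 → p3))=F] refutes=True  ← countermodel

Result: NO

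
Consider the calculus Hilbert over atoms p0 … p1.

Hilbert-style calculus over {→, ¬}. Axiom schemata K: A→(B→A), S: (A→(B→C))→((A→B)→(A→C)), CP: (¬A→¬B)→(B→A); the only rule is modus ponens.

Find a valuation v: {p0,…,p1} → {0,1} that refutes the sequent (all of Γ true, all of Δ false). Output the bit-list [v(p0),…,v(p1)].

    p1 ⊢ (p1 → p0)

Enumerate valuations to refute Γ ⊢ Δ:
  v=00: Γ:[p1=F] Δ:[(p1 → p0)=T] refutes=False
  v=01: Γ:[p1=T] Δ:[(p1 → p0)=F] refutes=True  ← countermodel

Result: [0, 1]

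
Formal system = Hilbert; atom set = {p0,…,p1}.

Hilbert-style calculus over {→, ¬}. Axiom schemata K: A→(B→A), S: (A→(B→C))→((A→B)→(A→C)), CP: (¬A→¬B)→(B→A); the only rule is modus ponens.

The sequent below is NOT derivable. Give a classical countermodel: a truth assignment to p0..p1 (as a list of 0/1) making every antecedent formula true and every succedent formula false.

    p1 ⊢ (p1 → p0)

Truth-table refutation:
  v=00: Γ:[p1=F] Δ:[(p1 → p0)=T] refutes=False
  v=01: Γ:[p1=T] Δ:[(p1 → p0)=F] refutes=True  ← countermodel

Result: [0, 1]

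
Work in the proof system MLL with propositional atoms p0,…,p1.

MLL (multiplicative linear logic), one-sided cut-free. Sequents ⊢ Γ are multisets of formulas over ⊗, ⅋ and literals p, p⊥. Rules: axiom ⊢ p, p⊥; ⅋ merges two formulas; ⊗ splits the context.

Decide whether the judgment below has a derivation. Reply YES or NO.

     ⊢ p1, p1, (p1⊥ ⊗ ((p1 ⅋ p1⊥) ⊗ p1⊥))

Proof tree:
[⊗]  ⊢ p1, p1, (p1⊥ ⊗ ((p1 ⅋ p1⊥) ⊗ p1⊥))
  [Ax]  ⊢ p1, p1⊥
  [⊗]  ⊢ p1, ((p1 ⅋ p1⊥) ⊗ p1⊥)
    [⅋]  ⊢ (p1 ⅋ p1⊥)
      [Ax]  ⊢ p1, p1⊥
    [Ax]  ⊢ p1, p1⊥

Result: YES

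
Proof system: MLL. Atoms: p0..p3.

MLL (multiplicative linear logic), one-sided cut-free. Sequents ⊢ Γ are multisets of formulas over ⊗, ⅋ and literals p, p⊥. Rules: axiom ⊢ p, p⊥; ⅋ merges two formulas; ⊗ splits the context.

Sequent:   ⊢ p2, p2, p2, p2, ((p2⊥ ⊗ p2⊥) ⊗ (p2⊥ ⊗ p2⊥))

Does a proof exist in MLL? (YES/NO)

Derivation (root first):
[⊗]  ⊢ p2, p2, p2, p2, ((p2⊥ ⊗ p2⊥) ⊗ (p2⊥ ⊗ p2⊥))
  [⊗]  ⊢ p2, p2, (p2⊥ ⊗ p2⊥)
    [Ax]  ⊢ p2, p2⊥
    [Ax]  ⊢ p2, p2⊥
  [⊗]  ⊢ p2, p2, (p2⊥ ⊗ p2⊥)
    [Ax]  ⊢ p2, p2⊥
    [Ax]  ⊢ p2, p2⊥

Result: YES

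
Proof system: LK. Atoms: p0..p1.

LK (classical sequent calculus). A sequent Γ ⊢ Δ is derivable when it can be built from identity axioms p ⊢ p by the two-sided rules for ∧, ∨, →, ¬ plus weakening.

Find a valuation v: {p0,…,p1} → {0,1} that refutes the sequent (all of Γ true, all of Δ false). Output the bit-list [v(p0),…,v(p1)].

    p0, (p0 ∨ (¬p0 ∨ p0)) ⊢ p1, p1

Search for a countermodel by truth-table:
  v=00: Γ:[p0=F, (p0 ∨ (¬p0 ∨ p0))=T] Δ:[p1=F, p1=F] refutes=False
  v=01: Γ:[p0=F, (p0 ∨ (¬p0 ∨ p0))=T] Δ:[p1=T, p1=T] refutes=False
  v=10: Γ:[p0=T, (p0 ∨ (¬p0 ∨ p0))=T] Δ:[p1=F, p1=F] refutes=True  ← countermodel

Result: [1, 0]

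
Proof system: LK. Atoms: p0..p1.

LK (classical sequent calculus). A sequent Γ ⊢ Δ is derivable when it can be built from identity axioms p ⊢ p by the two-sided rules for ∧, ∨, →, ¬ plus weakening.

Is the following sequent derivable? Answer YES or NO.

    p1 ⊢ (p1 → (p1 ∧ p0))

Truth-table refutation:
  v=00: Γ:[p1=F] Δ:[(p1 → (p1 ∧ p0))=T] refutes=False
  v=01: Γ:[p1=T] Δ:[(p1 → (p1 ∧ p0))=F] refutes=True  ← countermodel

Result: NO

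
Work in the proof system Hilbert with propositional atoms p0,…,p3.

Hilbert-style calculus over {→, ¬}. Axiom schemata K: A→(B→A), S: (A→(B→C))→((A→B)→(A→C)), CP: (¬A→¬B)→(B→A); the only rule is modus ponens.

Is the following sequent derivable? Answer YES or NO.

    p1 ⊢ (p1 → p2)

Enumerate valuations to refute Γ ⊢ Δ:
  v=0000: Γ:[p1=F] Δ:[(p1 → p2)=T] refutes=False
  v=0001: Γ:[p1=F] Δ:[(p1 → p2)=T] refutes=False
  v=0010: Γ:[p1=F] Δ:[(p1 → p2)=T] refutes=False
  v=0011: Γ:[p1=F] Δ:[(p1 → p2)=T] refutes=False
  v=0100: Γ:[p1=T] Δ:[(p1 → p2)=F] refutes=True  ← countermodel

Result: NO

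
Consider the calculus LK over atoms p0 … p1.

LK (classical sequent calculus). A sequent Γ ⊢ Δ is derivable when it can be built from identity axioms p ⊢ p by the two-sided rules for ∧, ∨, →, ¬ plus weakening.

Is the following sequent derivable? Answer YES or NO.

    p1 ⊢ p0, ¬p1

Enumerate valuations to refute Γ ⊢ Δ:
  v=00: Γ:[p1=F] Δ:[p0=F, ¬p1=T] refutes=False
  v=01: Γ:[p1=T] Δ:[p0=F, ¬p1=F] refutes=True  ← countermodel

Result: NO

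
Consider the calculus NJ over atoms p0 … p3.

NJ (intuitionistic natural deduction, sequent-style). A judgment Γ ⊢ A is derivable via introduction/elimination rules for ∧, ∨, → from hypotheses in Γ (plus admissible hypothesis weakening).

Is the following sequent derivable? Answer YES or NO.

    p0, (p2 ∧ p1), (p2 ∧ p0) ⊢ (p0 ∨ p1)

Proof tree:
[Wk] p0, (p2 ∧ p1), (p2 ∧ p0) ⊢ (p0 ∨ p1)
  [Wk] p0, (p2 ∧ p1) ⊢ (p0 ∨ p1)
    [∨I₁] p0 ⊢ (p0 ∨ p1)
      [Ax] p0 ⊢ p0

Result: YES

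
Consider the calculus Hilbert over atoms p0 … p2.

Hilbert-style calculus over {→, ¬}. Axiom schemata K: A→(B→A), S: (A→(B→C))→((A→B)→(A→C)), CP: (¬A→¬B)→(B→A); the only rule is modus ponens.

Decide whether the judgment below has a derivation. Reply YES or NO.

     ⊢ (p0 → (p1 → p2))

Search for a countermodel by truth-table:
  v=000: Γ:[] Δ:[(p0 → (p1 → p2))=T] refutes=False
  v=001: Γ:[] Δ:[(p0 → (p1 → p2))=T] refutes=False
  v=010: Γ:[] Δ:[(p0 → (p1 → p2))=T] refutes=False
  v=011: Γ:[] Δ:[(p0 → (p1 → p2))=T] refutes=False
  v=100: Γ:[] Δ:[(p0 → (p1 → p2))=T] refutes=False
  v=101: Γ:[] Δ:[(p0 → (p1 → p2))=T] refutes=False
  v=110: Γ:[] Δ:[(p0 → (p1 → p2))=F] refutes=True  ← countermodel

Result: NO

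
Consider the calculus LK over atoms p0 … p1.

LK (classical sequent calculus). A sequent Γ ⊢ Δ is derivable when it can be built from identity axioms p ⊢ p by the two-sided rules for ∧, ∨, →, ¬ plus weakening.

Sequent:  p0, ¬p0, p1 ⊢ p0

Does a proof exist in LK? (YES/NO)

Derivation trace:
[WR] p0, ¬p0, p1 ⊢ p0
  [WL] p0, ¬p0, p1 ⊢ 
    [¬L] p0, ¬p0 ⊢ 
      [Ax] p0 ⊢ p0

Result: YES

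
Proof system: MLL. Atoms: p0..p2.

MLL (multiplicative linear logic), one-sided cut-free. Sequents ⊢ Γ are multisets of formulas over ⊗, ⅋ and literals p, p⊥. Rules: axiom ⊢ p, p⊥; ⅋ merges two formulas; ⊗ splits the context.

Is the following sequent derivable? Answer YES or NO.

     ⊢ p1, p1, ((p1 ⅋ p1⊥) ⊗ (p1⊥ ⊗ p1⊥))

Derivation (root first):
[⊗]  ⊢ p1, p1, ((p1 ⅋ p1⊥) ⊗ (p1⊥ ⊗ p1⊥))
  [⅋]  ⊢ (p1 ⅋ p1⊥)
    [Ax]  ⊢ p1, p1⊥
  [⊗]  ⊢ p1, p1, (p1⊥ ⊗ p1⊥)
    [Ax]  ⊢ p1, p1⊥
    [Ax]  ⊢ p1, p1⊥

Result: YES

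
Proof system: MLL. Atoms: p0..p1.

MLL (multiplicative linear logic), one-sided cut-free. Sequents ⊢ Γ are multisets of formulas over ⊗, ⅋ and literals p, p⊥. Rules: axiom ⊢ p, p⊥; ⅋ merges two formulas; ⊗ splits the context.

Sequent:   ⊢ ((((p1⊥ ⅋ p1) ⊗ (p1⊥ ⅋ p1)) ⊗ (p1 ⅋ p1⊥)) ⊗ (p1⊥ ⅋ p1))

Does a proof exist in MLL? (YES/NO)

Derivation trace:
[⊗]  ⊢ ((((p1⊥ ⅋ p1) ⊗ (p1⊥ ⅋ p1)) ⊗ (p1 ⅋ p1⊥)) ⊗ (p1⊥ ⅋ p1))
  [⊗]  ⊢ (((p1⊥ ⅋ p1) ⊗ (p1⊥ ⅋ p1)) ⊗ (p1 ⅋ p1⊥))
    [⊗]  ⊢ ((p1⊥ ⅋ p1) ⊗ (p1⊥ ⅋ p1))
      [⅋]  ⊢ (p1⊥ ⅋ p1)
        [Ax]  ⊢ p1, p1⊥
      [⅋]  ⊢ (p1⊥ ⅋ p1)
        [Ax]  ⊢ p1, p1⊥
    [⅋]  ⊢ (p1 ⅋ p1⊥)
      [Ax]  ⊢ p1, p1⊥
  [⅋]  ⊢ (p1⊥ ⅋ p1)
    [Ax]  ⊢ p1, p1⊥

Result: YES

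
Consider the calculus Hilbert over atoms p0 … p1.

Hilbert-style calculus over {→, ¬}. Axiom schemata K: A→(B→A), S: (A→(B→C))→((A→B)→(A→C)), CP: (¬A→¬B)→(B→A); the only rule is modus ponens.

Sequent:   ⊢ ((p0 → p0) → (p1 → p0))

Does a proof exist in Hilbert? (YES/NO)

Truth-table refutation:
  v=00: Γ:[] Δ:[((p0 → p0) → (p1 → p0))=T] refutes=False
  v=01: Γ:[] Δ:[((p0 → p0) → (p1 → p0))=F] refutes=True  ← countermodel

Result: NO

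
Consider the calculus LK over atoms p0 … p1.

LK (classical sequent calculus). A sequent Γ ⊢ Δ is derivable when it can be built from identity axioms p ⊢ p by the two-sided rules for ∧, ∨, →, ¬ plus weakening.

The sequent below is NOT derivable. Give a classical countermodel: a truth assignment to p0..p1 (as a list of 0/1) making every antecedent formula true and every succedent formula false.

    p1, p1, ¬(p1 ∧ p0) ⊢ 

Search for a countermodel by truth-table:
  v=00: Γ:[p1=F, p1=F, ¬(p1 ∧ p0)=T] Δ:[] refutes=False
  v=01: Γ:[p1=T, p1=T, ¬(p1 ∧ p0)=T] Δ:[] refutes=True  ← countermodel

Result: [0, 1]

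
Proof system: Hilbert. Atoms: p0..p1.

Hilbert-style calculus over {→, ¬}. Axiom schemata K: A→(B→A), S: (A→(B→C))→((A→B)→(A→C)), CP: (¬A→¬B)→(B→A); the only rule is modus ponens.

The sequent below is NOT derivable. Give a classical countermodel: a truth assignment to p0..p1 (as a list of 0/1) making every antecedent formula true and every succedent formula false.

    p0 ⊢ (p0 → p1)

Search for a countermodel by truth-table:
  v=00: Γ:[p0=F] Δ:[(p0 → p1)=T] refutes=False
  v=01: Γ:[p0=F] Δ:[(p0 → p1)=T] refutes=False
  v=10: Γ:[p0=T] Δ:[(p0 → p1)=F] refutes=True  ← countermodel

Result: [1, 0]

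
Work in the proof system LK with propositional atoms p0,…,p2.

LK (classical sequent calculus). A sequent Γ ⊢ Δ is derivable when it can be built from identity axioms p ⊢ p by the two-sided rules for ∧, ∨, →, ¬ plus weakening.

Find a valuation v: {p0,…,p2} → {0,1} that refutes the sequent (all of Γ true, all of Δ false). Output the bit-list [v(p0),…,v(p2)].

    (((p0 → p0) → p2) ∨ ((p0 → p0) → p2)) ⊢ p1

Search for a countermodel by truth-table:
  v=000: Γ:[(((p0 → p0) → p2) ∨ ((p0 → p0) → p2))=F] Δ:[p1=F] refutes=False
  v=001: Γ:[(((p0 → p0) → p2) ∨ ((p0 → p0) → p2))=T] Δ:[p1=F] refutes=True  ← countermodel

Result: [0, 0, 1]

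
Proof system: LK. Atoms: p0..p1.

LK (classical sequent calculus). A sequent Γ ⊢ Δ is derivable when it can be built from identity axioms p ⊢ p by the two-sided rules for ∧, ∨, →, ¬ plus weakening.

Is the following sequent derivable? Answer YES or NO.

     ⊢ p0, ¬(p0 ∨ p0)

Proof tree:
[¬R]  ⊢ p0, ¬(p0 ∨ p0)
  [∨L] (p0 ∨ p0) ⊢ p0
    [Ax] p0 ⊢ p0
    [Ax] p0 ⊢ p0

Result: YES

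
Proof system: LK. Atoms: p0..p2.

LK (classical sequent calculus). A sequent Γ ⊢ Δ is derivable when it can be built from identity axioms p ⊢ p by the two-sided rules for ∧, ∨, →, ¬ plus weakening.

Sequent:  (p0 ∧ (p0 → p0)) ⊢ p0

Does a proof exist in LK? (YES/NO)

Derivation (root first):
[∧L] (p0 ∧ (p0 → p0)) ⊢ p0
  [→L] p0, (p0 → p0) ⊢ p0
    [Ax] p0 ⊢ p0
    [Ax] p0 ⊢ p0

Result: YES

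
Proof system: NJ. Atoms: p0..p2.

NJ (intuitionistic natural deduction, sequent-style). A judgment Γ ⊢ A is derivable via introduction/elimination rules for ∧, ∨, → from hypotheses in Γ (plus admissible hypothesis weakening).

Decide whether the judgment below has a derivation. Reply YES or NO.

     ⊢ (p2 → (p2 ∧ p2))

Derivation (root first):
[→I]  ⊢ (p2 → (p2 ∧ p2))
  [∧I] p2 ⊢ (p2 ∧ p2)
    [Ax] p2 ⊢ p2
    [Ax] p2 ⊢ p2

Result: YES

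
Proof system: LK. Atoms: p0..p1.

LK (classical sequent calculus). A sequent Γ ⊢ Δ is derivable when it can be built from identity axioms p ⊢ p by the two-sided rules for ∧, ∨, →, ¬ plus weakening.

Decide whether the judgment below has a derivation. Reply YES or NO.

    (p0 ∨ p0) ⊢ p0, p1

Derivation trace:
[WR] (p0 ∨ p0) ⊢ p0, p1
  [∨L] (p0 ∨ p0) ⊢ p0
    [Ax] p0 ⊢ p0
    [Ax] p0 ⊢ p0

Result: YES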